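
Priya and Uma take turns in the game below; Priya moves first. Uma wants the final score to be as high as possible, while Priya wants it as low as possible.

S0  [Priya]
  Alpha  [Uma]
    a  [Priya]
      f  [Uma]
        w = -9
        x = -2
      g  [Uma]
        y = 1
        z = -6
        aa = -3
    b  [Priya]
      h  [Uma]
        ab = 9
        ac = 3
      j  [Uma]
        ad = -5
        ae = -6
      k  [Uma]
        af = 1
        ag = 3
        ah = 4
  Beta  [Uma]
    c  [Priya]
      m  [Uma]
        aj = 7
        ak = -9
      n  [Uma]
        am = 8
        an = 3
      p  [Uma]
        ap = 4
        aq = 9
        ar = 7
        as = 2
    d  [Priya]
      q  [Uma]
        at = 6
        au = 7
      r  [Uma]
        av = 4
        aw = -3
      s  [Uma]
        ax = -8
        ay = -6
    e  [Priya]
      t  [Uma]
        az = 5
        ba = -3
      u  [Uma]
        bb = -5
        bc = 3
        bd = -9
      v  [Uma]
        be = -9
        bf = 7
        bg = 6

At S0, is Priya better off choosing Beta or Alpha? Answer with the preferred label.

m (Uma): max(7, -9) = 7
n (Uma): max(8, 3) = 8
p (Uma): max(4, 9, 7, 2) = 9
c (Priya): min(7, 8, 9) = 7
q (Uma): max(6, 7) = 7
r (Uma): max(4, -3) = 4
s (Uma): max(-8, -6) = -6
d (Priya): min(7, 4, -6) = -6
t (Uma): max(5, -3) = 5
u (Uma): max(-5, 3, -9) = 3
v (Uma): max(-9, 7, 6) = 7
e (Priya): min(5, 3, 7) = 3
Beta (Uma): max(7, -6, 3) = 7
f (Uma): max(-9, -2) = -2
g (Uma): max(1, -6, -3) = 1
a (Priya): min(-2, 1) = -2
h (Uma): max(9, 3) = 9
j (Uma): max(-5, -6) = -5
k (Uma): max(1, 3, 4) = 4
b (Priya): min(9, -5, 4) = -5
Alpha (Uma): max(-2, -5) = -2
Priya prefers the lower value; Beta=7, Alpha=-2. Alpha is better since -2 < 7.

Alpha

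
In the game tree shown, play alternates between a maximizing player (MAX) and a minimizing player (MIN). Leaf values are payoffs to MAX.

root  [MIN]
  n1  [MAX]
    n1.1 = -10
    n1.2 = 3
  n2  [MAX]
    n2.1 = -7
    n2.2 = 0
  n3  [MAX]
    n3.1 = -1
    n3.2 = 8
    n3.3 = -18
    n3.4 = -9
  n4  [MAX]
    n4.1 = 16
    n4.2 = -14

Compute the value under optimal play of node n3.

n3 (MAX): max(-1, 8, -18, -9) = 8

8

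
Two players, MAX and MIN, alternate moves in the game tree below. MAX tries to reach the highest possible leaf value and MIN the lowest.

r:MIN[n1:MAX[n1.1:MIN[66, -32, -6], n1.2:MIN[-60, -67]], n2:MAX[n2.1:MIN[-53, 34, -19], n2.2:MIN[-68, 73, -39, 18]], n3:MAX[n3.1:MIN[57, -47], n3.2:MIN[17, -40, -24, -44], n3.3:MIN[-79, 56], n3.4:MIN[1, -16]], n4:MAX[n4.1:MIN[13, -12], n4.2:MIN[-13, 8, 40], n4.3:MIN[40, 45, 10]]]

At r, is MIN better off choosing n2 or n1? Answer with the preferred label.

n2.1 (MIN): min(-53, 34, -19) = -53
n2.2 (MIN): min(-68, 73, -39, 18) = -68
n2 (MAX): max(-53, -68) = -53
n1.1 (MIN): min(66, -32, -6) = -32
n1.2 (MIN): min(-60, -67) = -67
n1 (MAX): max(-32, -67) = -32
MIN prefers the lower value; n2=-53, n1=-32. n2 is better since -53 < -32.

n2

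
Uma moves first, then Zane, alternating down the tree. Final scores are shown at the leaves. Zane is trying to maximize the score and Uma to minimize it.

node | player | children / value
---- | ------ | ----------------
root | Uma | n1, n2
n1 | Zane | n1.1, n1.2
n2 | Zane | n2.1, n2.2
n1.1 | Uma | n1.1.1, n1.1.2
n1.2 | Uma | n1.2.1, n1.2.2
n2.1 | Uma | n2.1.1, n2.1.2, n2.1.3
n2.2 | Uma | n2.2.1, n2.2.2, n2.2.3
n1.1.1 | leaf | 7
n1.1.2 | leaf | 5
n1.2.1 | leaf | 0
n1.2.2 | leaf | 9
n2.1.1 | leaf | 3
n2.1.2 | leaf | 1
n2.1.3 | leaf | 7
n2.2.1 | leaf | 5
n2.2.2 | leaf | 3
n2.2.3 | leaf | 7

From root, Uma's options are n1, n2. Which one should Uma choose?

n2

n1.1 (Uma): min(7, 5) = 5
n1.2 (Uma): min(0, 9) = 0
n1 (Zane): max(5, 0) = 5
n2.1 (Uma): min(3, 1, 7) = 1
n2.2 (Uma): min(5, 3, 7) = 3
n2 (Zane): max(1, 3) = 3
root (Uma): min(5, 3) = 3
Uma at root wants the lowest of {n1=5, n2=3}, so chooses n2.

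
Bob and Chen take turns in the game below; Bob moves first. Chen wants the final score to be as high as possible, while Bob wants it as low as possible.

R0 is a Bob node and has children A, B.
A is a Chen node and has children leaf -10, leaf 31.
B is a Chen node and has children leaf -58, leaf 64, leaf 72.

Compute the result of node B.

72

B (Chen): max(-58, 64, 72) = 72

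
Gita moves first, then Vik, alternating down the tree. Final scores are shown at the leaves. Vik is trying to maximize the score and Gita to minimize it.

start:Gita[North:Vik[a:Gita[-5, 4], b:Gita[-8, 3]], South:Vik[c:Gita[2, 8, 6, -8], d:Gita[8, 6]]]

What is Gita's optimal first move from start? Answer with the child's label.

a (Gita): min(-5, 4) = -5
b (Gita): min(-8, 3) = -8
North (Vik): max(-5, -8) = -5
c (Gita): min(2, 8, 6, -8) = -8
d (Gita): min(8, 6) = 6
South (Vik): max(-8, 6) = 6
start (Gita): min(-5, 6) = -5
Gita at start wants the lowest of {North=-5, South=6}, so chooses North.

North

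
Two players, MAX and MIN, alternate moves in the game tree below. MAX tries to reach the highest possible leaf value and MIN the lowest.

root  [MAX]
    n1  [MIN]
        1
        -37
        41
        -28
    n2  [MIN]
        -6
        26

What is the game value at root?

-6

n1 (MIN): min(1, -37, 41, -28) = -37
n2 (MIN): min(-6, 26) = -6
root (MAX): max(-37, -6) = -6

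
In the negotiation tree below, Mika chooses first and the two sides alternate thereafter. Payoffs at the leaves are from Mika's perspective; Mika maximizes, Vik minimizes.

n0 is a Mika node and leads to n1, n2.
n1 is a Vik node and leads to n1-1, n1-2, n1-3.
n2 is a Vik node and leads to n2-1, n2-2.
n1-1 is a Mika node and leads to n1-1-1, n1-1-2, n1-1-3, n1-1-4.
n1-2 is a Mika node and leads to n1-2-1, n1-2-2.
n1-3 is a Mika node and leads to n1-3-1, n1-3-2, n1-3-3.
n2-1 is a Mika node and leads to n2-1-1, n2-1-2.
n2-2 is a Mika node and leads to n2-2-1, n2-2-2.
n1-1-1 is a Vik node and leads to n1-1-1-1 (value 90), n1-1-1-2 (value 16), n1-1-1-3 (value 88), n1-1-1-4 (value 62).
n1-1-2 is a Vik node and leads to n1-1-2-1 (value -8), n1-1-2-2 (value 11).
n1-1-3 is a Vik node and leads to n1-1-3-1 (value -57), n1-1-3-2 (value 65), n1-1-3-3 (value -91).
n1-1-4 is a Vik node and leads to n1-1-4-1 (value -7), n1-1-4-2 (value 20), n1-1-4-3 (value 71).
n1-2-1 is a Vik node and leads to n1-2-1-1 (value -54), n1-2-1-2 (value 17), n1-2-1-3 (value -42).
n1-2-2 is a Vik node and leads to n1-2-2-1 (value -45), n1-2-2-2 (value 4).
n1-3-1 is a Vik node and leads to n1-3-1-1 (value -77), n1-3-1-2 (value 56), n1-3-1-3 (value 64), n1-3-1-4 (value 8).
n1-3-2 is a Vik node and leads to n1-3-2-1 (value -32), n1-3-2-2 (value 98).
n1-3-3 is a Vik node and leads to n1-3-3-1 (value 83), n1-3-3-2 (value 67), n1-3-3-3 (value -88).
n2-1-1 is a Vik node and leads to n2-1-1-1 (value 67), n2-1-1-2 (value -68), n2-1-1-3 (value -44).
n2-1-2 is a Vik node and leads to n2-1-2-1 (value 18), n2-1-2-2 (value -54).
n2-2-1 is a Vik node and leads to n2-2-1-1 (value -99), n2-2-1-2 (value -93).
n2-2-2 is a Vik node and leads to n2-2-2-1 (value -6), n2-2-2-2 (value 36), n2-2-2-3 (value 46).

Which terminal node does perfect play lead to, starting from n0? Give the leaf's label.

n1-2-2-1

n1-1-1 (Vik): min(90, 16, 88, 62) = 16
n1-1-2 (Vik): min(-8, 11) = -8
n1-1-3 (Vik): min(-57, 65, -91) = -91
n1-1-4 (Vik): min(-7, 20, 71) = -7
n1-1 (Mika): max(16, -8, -91, -7) = 16
n1-2-1 (Vik): min(-54, 17, -42) = -54
n1-2-2 (Vik): min(-45, 4) = -45
n1-2 (Mika): max(-54, -45) = -45
n1-3-1 (Vik): min(-77, 56, 64, 8) = -77
n1-3-2 (Vik): min(-32, 98) = -32
n1-3-3 (Vik): min(83, 67, -88) = -88
n1-3 (Mika): max(-77, -32, -88) = -32
n1 (Vik): min(16, -45, -32) = -45
n2-1-1 (Vik): min(67, -68, -44) = -68
n2-1-2 (Vik): min(18, -54) = -54
n2-1 (Mika): max(-68, -54) = -54
n2-2-1 (Vik): min(-99, -93) = -99
n2-2-2 (Vik): min(-6, 36, 46) = -6
n2-2 (Mika): max(-99, -6) = -6
n2 (Vik): min(-54, -6) = -54
n0 (Mika): max(-45, -54) = -45
At n0, Mika picks n1 (highest: -45).
At n1, Vik picks n1-2 (lowest: -45).
At n1-2, Mika picks n1-2-2 (highest: -45).
At n1-2-2, Vik picks n1-2-2-1 (lowest: -45).
Terminal value -45.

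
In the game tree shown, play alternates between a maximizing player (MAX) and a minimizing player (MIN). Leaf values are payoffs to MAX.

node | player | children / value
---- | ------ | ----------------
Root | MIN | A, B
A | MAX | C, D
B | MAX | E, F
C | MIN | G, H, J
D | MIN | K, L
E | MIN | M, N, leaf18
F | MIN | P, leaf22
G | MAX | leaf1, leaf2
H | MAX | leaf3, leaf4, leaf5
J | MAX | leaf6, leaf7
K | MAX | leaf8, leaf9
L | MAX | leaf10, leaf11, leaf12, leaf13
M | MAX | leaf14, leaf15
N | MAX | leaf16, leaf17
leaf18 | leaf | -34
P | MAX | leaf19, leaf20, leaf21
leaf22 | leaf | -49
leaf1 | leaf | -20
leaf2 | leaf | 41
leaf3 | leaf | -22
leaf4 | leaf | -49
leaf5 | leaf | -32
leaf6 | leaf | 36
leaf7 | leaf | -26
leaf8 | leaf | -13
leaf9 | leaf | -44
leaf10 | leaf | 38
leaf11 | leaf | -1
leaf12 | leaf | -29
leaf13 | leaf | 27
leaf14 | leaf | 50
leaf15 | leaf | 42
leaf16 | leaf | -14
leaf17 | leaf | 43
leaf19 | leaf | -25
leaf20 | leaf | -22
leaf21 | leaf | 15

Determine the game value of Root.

G (MAX): max(-20, 41) = 41
H (MAX): max(-22, -49, -32) = -22
J (MAX): max(36, -26) = 36
C (MIN): min(41, -22, 36) = -22
K (MAX): max(-13, -44) = -13
L (MAX): max(38, -1, -29, 27) = 38
D (MIN): min(-13, 38) = -13
A (MAX): max(-22, -13) = -13
M (MAX): max(50, 42) = 50
N (MAX): max(-14, 43) = 43
E (MIN): min(50, 43, -34) = -34
P (MAX): max(-25, -22, 15) = 15
F (MIN): min(15, -49) = -49
B (MAX): max(-34, -49) = -34
Root (MIN): min(-13, -34) = -34

-34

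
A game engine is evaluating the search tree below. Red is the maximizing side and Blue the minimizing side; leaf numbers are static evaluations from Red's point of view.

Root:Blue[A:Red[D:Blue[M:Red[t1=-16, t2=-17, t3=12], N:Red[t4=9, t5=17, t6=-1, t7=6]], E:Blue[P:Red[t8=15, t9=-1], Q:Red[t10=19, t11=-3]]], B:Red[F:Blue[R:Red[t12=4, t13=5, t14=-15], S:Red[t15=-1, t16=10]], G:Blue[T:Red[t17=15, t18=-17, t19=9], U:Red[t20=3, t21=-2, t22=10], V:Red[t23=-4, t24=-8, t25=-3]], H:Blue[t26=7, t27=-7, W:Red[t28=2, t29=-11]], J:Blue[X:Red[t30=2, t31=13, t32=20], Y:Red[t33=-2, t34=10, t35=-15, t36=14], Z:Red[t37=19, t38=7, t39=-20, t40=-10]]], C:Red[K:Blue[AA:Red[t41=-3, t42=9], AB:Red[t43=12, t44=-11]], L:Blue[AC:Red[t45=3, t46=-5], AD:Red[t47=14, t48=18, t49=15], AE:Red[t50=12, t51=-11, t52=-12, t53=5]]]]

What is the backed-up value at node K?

AA (Red): max(-3, 9) = 9
AB (Red): max(12, -11) = 12
K (Blue): min(9, 12) = 9

9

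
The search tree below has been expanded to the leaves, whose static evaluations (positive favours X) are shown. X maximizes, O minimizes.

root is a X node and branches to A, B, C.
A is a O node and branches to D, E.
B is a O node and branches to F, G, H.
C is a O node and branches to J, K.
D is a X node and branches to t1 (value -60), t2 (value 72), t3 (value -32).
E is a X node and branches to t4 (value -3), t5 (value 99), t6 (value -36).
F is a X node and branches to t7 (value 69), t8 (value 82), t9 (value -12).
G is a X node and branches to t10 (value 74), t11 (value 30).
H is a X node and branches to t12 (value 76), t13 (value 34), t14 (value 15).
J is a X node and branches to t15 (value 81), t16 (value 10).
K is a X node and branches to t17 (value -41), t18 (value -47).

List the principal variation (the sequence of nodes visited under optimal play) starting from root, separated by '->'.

D (X): max(-60, 72, -32) = 72
E (X): max(-3, 99, -36) = 99
A (O): min(72, 99) = 72
F (X): max(69, 82, -12) = 82
G (X): max(74, 30) = 74
H (X): max(76, 34, 15) = 76
B (O): min(82, 74, 76) = 74
J (X): max(81, 10) = 81
K (X): max(-41, -47) = -41
C (O): min(81, -41) = -41
root (X): max(72, 74, -41) = 74
At root, X picks B (highest: 74).
At B, O picks G (lowest: 74).
At G, X picks t10 (highest: 74).
Terminal value 74.

root -> B -> G -> t10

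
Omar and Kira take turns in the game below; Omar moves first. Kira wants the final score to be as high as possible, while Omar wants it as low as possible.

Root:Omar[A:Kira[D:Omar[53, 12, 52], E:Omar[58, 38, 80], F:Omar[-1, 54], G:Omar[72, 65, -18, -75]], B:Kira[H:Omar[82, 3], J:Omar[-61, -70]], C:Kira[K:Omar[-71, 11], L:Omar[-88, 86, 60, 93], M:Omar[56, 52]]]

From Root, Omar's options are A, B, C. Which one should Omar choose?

B

D (Omar): min(53, 12, 52) = 12
E (Omar): min(58, 38, 80) = 38
F (Omar): min(-1, 54) = -1
G (Omar): min(72, 65, -18, -75) = -75
A (Kira): max(12, 38, -1, -75) = 38
H (Omar): min(82, 3) = 3
J (Omar): min(-61, -70) = -70
B (Kira): max(3, -70) = 3
K (Omar): min(-71, 11) = -71
L (Omar): min(-88, 86, 60, 93) = -88
M (Omar): min(56, 52) = 52
C (Kira): max(-71, -88, 52) = 52
Root (Omar): min(38, 3, 52) = 3
Omar at Root wants the lowest of {A=38, B=3, C=52}, so chooses B.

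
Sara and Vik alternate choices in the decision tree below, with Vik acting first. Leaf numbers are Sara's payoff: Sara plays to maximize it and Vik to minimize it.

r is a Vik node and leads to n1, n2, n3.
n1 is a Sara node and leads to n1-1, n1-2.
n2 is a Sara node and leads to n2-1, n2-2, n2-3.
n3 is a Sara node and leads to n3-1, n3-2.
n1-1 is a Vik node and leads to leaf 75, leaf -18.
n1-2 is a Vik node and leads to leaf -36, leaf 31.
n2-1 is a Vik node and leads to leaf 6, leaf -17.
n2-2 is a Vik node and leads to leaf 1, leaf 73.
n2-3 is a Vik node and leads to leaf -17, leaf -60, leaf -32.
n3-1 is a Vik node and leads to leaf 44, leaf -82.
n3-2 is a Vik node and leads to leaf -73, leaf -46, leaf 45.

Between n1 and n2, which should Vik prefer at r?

n1-1 (Vik): min(75, -18) = -18
n1-2 (Vik): min(-36, 31) = -36
n1 (Sara): max(-18, -36) = -18
n2-1 (Vik): min(6, -17) = -17
n2-2 (Vik): min(1, 73) = 1
n2-3 (Vik): min(-17, -60, -32) = -60
n2 (Sara): max(-17, 1, -60) = 1
Vik prefers the lower value; n1=-18, n2=1. n1 is better since -18 < 1.

n1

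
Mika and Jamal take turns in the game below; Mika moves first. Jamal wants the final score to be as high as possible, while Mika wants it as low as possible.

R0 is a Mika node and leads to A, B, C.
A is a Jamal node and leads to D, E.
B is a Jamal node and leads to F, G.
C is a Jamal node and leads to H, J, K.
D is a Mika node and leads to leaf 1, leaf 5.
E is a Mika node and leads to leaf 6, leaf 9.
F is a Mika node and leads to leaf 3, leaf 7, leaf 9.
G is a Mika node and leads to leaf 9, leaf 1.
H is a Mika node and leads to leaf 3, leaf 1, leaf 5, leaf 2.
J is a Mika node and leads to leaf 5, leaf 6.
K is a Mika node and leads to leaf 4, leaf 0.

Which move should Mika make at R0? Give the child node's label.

D (Mika): min(1, 5) = 1
E (Mika): min(6, 9) = 6
A (Jamal): max(1, 6) = 6
F (Mika): min(3, 7, 9) = 3
G (Mika): min(9, 1) = 1
B (Jamal): max(3, 1) = 3
H (Mika): min(3, 1, 5, 2) = 1
J (Mika): min(5, 6) = 5
K (Mika): min(4, 0) = 0
C (Jamal): max(1, 5, 0) = 5
R0 (Mika): min(6, 3, 5) = 3
Mika at R0 wants the lowest of {A=6, B=3, C=5}, so chooses B.

B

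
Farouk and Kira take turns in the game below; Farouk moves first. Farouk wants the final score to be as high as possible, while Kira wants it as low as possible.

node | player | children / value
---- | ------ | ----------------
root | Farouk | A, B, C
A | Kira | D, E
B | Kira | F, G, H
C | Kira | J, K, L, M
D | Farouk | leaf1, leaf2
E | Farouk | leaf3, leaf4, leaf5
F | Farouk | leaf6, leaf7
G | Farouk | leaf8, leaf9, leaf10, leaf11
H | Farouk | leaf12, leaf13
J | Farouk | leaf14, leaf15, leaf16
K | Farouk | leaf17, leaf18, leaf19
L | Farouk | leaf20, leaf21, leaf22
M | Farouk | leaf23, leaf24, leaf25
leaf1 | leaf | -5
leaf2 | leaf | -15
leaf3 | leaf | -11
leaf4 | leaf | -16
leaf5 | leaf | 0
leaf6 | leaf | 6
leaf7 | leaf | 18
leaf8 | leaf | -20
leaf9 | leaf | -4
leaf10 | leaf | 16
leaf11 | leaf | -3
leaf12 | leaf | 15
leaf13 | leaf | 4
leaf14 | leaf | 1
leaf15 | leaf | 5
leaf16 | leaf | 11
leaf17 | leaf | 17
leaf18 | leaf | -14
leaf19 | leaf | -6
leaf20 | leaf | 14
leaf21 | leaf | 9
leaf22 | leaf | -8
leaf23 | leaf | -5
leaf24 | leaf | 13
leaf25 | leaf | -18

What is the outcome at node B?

F (Farouk): max(6, 18) = 18
G (Farouk): max(-20, -4, 16, -3) = 16
H (Farouk): max(15, 4) = 15
B (Kira): min(18, 16, 15) = 15

15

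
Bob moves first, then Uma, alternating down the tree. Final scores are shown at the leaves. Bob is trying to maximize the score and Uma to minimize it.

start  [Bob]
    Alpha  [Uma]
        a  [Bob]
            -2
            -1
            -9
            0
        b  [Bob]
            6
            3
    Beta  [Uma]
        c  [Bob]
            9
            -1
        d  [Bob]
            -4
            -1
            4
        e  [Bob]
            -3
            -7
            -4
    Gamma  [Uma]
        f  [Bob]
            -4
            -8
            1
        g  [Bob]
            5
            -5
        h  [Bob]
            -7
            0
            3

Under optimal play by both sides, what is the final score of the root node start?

1

a (Bob): max(-2, -1, -9, 0) = 0
b (Bob): max(6, 3) = 6
Alpha (Uma): min(0, 6) = 0
c (Bob): max(9, -1) = 9
d (Bob): max(-4, -1, 4) = 4
e (Bob): max(-3, -7, -4) = -3
Beta (Uma): min(9, 4, -3) = -3
f (Bob): max(-4, -8, 1) = 1
g (Bob): max(5, -5) = 5
h (Bob): max(-7, 0, 3) = 3
Gamma (Uma): min(1, 5, 3) = 1
start (Bob): max(0, -3, 1) = 1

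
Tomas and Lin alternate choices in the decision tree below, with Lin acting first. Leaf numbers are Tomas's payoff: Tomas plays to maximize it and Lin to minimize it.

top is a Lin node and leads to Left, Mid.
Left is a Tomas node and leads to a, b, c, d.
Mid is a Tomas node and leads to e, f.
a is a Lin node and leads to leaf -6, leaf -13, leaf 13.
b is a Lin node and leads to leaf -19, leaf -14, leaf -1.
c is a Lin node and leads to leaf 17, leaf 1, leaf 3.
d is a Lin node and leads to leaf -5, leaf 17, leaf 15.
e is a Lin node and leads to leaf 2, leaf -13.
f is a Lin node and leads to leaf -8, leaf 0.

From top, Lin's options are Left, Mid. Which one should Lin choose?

Mid

a (Lin): min(-6, -13, 13) = -13
b (Lin): min(-19, -14, -1) = -19
c (Lin): min(17, 1, 3) = 1
d (Lin): min(-5, 17, 15) = -5
Left (Tomas): max(-13, -19, 1, -5) = 1
e (Lin): min(2, -13) = -13
f (Lin): min(-8, 0) = -8
Mid (Tomas): max(-13, -8) = -8
top (Lin): min(1, -8) = -8
Lin at top wants the lowest of {Left=1, Mid=-8}, so chooses Mid.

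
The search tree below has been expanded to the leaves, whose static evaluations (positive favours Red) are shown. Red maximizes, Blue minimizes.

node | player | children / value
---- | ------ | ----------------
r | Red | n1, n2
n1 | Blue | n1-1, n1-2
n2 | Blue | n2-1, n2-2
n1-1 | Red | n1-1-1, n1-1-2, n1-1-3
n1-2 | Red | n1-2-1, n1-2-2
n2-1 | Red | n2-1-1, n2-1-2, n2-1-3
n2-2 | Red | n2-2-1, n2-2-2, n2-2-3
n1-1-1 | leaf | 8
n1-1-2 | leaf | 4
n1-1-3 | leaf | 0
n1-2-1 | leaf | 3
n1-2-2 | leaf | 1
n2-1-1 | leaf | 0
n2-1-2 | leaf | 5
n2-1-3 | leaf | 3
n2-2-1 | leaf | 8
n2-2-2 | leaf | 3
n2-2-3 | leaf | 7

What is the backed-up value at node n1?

n1-1 (Red): max(8, 4, 0) = 8
n1-2 (Red): max(3, 1) = 3
n1 (Blue): min(8, 3) = 3

3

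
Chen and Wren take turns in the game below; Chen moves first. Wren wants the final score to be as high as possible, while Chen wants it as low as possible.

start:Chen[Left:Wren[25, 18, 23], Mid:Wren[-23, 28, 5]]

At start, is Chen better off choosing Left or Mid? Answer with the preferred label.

Left (Wren): max(25, 18, 23) = 25
Mid (Wren): max(-23, 28, 5) = 28
Chen prefers the lower value; Left=25, Mid=28. Left is better since 25 < 28.

Left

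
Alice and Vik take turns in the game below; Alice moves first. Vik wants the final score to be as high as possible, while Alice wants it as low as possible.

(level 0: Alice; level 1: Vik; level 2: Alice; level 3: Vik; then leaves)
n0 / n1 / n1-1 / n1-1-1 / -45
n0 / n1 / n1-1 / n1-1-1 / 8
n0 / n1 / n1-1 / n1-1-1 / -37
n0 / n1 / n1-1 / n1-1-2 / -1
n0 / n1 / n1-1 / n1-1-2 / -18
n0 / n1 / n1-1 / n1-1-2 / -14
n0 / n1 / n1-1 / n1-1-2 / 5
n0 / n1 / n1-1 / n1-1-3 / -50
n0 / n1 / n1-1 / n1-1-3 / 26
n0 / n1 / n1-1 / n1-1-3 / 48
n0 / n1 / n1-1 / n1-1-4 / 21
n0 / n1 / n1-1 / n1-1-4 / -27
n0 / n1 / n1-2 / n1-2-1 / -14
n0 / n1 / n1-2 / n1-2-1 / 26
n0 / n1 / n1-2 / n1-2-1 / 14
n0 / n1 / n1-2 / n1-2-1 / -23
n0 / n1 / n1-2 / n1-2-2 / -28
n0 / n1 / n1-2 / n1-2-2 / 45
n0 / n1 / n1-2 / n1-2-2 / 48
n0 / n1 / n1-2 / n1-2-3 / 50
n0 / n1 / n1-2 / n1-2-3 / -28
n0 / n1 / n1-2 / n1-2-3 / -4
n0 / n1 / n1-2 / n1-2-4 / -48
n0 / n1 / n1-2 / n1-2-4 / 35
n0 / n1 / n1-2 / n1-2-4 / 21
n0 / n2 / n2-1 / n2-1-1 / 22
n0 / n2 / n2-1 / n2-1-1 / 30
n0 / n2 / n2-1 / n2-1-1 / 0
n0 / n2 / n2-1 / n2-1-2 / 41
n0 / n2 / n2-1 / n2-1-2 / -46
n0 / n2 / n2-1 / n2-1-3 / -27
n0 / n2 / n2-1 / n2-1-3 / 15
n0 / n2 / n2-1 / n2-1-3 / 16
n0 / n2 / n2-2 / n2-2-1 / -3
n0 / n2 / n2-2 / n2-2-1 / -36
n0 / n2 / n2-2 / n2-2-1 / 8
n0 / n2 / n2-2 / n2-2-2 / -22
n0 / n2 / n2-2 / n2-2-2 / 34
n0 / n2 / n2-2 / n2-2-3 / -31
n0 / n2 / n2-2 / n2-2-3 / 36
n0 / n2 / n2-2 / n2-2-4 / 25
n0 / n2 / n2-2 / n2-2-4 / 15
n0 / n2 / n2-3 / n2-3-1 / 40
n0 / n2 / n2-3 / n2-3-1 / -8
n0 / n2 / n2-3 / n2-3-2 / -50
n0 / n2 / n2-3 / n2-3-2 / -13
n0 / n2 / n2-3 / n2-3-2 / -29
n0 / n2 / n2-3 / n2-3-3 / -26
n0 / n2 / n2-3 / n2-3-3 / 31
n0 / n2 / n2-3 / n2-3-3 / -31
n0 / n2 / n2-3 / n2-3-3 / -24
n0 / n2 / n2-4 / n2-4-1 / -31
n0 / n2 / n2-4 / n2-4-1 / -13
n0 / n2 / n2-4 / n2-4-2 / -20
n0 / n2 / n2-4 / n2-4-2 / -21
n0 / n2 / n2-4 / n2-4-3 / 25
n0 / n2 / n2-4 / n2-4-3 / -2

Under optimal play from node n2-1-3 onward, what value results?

16

n2-1-3 (Vik): max(-27, 15, 16) = 16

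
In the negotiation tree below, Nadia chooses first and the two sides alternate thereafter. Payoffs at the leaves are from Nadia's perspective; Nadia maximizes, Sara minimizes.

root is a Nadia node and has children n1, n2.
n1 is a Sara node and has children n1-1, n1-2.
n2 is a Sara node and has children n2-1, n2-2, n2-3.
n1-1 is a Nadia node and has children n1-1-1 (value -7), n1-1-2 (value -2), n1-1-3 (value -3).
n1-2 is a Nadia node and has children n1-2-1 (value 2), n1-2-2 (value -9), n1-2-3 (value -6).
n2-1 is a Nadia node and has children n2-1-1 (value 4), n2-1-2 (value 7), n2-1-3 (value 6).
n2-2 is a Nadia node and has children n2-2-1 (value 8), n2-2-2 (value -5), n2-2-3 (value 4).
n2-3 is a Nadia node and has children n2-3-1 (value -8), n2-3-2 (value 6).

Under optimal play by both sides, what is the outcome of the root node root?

6

n1-1 (Nadia): max(-7, -2, -3) = -2
n1-2 (Nadia): max(2, -9, -6) = 2
n1 (Sara): min(-2, 2) = -2
n2-1 (Nadia): max(4, 7, 6) = 7
n2-2 (Nadia): max(8, -5, 4) = 8
n2-3 (Nadia): max(-8, 6) = 6
n2 (Sara): min(7, 8, 6) = 6
root (Nadia): max(-2, 6) = 6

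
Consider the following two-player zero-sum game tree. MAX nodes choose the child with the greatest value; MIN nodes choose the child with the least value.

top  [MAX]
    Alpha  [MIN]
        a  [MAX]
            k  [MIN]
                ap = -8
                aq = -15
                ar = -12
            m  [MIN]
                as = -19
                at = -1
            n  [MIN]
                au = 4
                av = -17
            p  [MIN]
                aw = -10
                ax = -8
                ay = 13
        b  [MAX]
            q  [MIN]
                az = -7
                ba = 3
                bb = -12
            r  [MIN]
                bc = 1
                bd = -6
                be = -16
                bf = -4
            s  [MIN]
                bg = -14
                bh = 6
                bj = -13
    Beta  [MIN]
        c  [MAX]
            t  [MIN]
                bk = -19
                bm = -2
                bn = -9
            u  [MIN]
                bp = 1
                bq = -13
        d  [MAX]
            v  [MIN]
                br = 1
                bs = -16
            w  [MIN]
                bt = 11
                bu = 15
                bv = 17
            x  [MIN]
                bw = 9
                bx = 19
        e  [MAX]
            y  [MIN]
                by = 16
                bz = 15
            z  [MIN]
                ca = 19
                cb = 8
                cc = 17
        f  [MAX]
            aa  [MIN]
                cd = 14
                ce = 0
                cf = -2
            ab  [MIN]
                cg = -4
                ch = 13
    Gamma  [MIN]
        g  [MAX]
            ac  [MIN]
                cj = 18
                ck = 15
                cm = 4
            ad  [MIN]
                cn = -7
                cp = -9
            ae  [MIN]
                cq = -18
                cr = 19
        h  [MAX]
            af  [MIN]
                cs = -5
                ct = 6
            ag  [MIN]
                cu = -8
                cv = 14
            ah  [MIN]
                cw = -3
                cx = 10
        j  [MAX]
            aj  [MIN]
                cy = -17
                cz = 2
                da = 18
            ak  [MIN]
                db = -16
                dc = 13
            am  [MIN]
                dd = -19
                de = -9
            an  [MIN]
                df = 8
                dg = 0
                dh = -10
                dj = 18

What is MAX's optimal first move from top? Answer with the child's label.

Gamma

k (MIN): min(-8, -15, -12) = -15
m (MIN): min(-19, -1) = -19
n (MIN): min(4, -17) = -17
p (MIN): min(-10, -8, 13) = -10
a (MAX): max(-15, -19, -17, -10) = -10
q (MIN): min(-7, 3, -12) = -12
r (MIN): min(1, -6, -16, -4) = -16
s (MIN): min(-14, 6, -13) = -14
b (MAX): max(-12, -16, -14) = -12
Alpha (MIN): min(-10, -12) = -12
t (MIN): min(-19, -2, -9) = -19
u (MIN): min(1, -13) = -13
c (MAX): max(-19, -13) = -13
v (MIN): min(1, -16) = -16
w (MIN): min(11, 15, 17) = 11
x (MIN): min(9, 19) = 9
d (MAX): max(-16, 11, 9) = 11
y (MIN): min(16, 15) = 15
z (MIN): min(19, 8, 17) = 8
e (MAX): max(15, 8) = 15
aa (MIN): min(14, 0, -2) = -2
ab (MIN): min(-4, 13) = -4
f (MAX): max(-2, -4) = -2
Beta (MIN): min(-13, 11, 15, -2) = -13
ac (MIN): min(18, 15, 4) = 4
ad (MIN): min(-7, -9) = -9
ae (MIN): min(-18, 19) = -18
g (MAX): max(4, -9, -18) = 4
af (MIN): min(-5, 6) = -5
ag (MIN): min(-8, 14) = -8
ah (MIN): min(-3, 10) = -3
h (MAX): max(-5, -8, -3) = -3
aj (MIN): min(-17, 2, 18) = -17
ak (MIN): min(-16, 13) = -16
am (MIN): min(-19, -9) = -19
an (MIN): min(8, 0, -10, 18) = -10
j (MAX): max(-17, -16, -19, -10) = -10
Gamma (MIN): min(4, -3, -10) = -10
top (MAX): max(-12, -13, -10) = -10
MAX at top wants the highest of {Alpha=-12, Beta=-13, Gamma=-10}, so chooses Gamma.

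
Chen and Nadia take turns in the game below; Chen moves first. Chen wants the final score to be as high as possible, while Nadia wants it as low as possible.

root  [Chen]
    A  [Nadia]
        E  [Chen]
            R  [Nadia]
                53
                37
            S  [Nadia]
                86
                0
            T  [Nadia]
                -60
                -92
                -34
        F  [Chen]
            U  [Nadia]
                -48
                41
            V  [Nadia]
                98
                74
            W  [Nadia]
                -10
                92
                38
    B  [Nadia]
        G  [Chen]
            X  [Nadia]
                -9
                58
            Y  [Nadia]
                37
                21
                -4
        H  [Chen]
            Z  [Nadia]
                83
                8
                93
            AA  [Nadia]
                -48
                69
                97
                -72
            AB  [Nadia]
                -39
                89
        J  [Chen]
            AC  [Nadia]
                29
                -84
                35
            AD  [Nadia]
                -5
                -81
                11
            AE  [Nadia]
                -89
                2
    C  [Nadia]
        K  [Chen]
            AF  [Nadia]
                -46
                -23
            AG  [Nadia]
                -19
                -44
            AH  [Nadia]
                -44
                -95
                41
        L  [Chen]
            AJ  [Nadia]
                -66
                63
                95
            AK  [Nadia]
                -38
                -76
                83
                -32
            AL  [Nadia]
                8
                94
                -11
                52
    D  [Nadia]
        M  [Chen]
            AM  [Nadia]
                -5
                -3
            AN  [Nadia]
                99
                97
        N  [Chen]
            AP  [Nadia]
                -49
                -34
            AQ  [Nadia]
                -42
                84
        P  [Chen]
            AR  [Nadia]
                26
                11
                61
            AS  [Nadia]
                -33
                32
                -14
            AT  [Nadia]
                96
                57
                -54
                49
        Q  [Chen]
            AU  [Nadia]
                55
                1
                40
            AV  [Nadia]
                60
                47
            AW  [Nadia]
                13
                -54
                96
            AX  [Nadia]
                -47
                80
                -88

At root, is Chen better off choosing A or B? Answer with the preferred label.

R (Nadia): min(53, 37) = 37
S (Nadia): min(86, 0) = 0
T (Nadia): min(-60, -92, -34) = -92
E (Chen): max(37, 0, -92) = 37
U (Nadia): min(-48, 41) = -48
V (Nadia): min(98, 74) = 74
W (Nadia): min(-10, 92, 38) = -10
F (Chen): max(-48, 74, -10) = 74
A (Nadia): min(37, 74) = 37
X (Nadia): min(-9, 58) = -9
Y (Nadia): min(37, 21, -4) = -4
G (Chen): max(-9, -4) = -4
Z (Nadia): min(83, 8, 93) = 8
AA (Nadia): min(-48, 69, 97, -72) = -72
AB (Nadia): min(-39, 89) = -39
H (Chen): max(8, -72, -39) = 8
AC (Nadia): min(29, -84, 35) = -84
AD (Nadia): min(-5, -81, 11) = -81
AE (Nadia): min(-89, 2) = -89
J (Chen): max(-84, -81, -89) = -81
B (Nadia): min(-4, 8, -81) = -81
Chen prefers the higher value; A=37, B=-81. A is better since 37 > -81.

A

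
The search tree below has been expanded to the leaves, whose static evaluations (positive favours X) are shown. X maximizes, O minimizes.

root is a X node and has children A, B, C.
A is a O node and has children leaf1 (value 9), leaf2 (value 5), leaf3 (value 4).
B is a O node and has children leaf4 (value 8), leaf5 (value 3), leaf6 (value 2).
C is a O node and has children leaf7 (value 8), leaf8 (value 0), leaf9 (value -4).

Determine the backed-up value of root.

A (O): min(9, 5, 4) = 4
B (O): min(8, 3, 2) = 2
C (O): min(8, 0, -4) = -4
root (X): max(4, 2, -4) = 4

4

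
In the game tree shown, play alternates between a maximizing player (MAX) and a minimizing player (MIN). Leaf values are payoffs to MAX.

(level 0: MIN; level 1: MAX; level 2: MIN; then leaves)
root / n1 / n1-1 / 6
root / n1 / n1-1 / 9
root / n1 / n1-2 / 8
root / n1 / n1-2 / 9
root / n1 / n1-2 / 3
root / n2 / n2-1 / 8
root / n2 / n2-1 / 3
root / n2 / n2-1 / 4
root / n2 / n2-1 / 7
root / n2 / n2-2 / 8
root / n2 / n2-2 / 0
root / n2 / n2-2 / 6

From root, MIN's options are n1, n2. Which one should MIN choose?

n2

n1-1 (MIN): min(6, 9) = 6
n1-2 (MIN): min(8, 9, 3) = 3
n1 (MAX): max(6, 3) = 6
n2-1 (MIN): min(8, 3, 4, 7) = 3
n2-2 (MIN): min(8, 0, 6) = 0
n2 (MAX): max(3, 0) = 3
root (MIN): min(6, 3) = 3
MIN at root wants the lowest of {n1=6, n2=3}, so chooses n2.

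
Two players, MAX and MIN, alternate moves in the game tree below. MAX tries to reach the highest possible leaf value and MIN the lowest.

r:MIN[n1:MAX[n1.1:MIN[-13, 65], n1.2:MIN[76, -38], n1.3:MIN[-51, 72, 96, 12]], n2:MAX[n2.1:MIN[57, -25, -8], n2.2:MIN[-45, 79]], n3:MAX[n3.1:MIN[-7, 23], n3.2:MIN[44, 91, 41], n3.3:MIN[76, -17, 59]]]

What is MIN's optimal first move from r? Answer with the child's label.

n1.1 (MIN): min(-13, 65) = -13
n1.2 (MIN): min(76, -38) = -38
n1.3 (MIN): min(-51, 72, 96, 12) = -51
n1 (MAX): max(-13, -38, -51) = -13
n2.1 (MIN): min(57, -25, -8) = -25
n2.2 (MIN): min(-45, 79) = -45
n2 (MAX): max(-25, -45) = -25
n3.1 (MIN): min(-7, 23) = -7
n3.2 (MIN): min(44, 91, 41) = 41
n3.3 (MIN): min(76, -17, 59) = -17
n3 (MAX): max(-7, 41, -17) = 41
r (MIN): min(-13, -25, 41) = -25
MIN at r wants the lowest of {n1=-13, n2=-25, n3=41}, so chooses n2.

n2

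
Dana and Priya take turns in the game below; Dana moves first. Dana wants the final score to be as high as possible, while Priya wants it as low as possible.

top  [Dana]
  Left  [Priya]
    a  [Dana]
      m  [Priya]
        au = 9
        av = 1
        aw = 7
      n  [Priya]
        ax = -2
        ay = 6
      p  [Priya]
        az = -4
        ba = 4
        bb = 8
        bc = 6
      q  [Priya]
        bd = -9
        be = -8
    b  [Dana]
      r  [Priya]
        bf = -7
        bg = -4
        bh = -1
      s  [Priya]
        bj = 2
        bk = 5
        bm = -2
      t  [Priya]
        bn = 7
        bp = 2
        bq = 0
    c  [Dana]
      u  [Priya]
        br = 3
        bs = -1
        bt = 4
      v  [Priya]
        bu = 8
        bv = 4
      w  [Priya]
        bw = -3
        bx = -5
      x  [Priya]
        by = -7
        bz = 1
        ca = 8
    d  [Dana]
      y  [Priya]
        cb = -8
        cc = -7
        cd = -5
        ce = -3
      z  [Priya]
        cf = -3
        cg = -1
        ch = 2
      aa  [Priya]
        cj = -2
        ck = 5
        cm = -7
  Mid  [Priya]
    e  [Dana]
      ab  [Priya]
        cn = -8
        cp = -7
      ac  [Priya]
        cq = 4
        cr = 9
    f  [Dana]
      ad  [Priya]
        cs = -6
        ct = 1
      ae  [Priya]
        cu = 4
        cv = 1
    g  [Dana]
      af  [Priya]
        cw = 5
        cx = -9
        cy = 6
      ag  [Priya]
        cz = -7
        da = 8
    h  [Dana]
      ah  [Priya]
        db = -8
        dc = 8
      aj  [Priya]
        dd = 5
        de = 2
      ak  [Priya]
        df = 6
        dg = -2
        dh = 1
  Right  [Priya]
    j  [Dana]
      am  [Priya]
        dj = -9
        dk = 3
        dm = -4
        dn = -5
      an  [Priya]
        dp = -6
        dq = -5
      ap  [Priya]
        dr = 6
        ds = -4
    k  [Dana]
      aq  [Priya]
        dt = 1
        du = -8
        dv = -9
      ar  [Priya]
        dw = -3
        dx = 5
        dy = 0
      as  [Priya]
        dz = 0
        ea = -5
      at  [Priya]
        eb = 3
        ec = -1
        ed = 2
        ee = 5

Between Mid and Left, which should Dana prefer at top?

ab (Priya): min(-8, -7) = -8
ac (Priya): min(4, 9) = 4
e (Dana): max(-8, 4) = 4
ad (Priya): min(-6, 1) = -6
ae (Priya): min(4, 1) = 1
f (Dana): max(-6, 1) = 1
af (Priya): min(5, -9, 6) = -9
ag (Priya): min(-7, 8) = -7
g (Dana): max(-9, -7) = -7
ah (Priya): min(-8, 8) = -8
aj (Priya): min(5, 2) = 2
ak (Priya): min(6, -2, 1) = -2
h (Dana): max(-8, 2, -2) = 2
Mid (Priya): min(4, 1, -7, 2) = -7
m (Priya): min(9, 1, 7) = 1
n (Priya): min(-2, 6) = -2
p (Priya): min(-4, 4, 8, 6) = -4
q (Priya): min(-9, -8) = -9
a (Dana): max(1, -2, -4, -9) = 1
r (Priya): min(-7, -4, -1) = -7
s (Priya): min(2, 5, -2) = -2
t (Priya): min(7, 2, 0) = 0
b (Dana): max(-7, -2, 0) = 0
u (Priya): min(3, -1, 4) = -1
v (Priya): min(8, 4) = 4
w (Priya): min(-3, -5) = -5
x (Priya): min(-7, 1, 8) = -7
c (Dana): max(-1, 4, -5, -7) = 4
y (Priya): min(-8, -7, -5, -3) = -8
z (Priya): min(-3, -1, 2) = -3
aa (Priya): min(-2, 5, -7) = -7
d (Dana): max(-8, -3, -7) = -3
Left (Priya): min(1, 0, 4, -3) = -3
Dana prefers the higher value; Mid=-7, Left=-3. Left is better since -3 > -7.

Left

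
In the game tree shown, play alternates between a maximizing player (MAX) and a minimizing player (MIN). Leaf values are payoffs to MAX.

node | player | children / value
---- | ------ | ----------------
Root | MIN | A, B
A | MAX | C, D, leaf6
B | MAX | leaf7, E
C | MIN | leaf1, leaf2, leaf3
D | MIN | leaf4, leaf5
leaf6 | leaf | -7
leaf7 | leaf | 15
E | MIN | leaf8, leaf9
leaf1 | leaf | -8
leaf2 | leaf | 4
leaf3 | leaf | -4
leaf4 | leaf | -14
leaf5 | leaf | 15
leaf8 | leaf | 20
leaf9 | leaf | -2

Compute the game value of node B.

15

E (MIN): min(20, -2) = -2
B (MAX): max(15, -2) = 15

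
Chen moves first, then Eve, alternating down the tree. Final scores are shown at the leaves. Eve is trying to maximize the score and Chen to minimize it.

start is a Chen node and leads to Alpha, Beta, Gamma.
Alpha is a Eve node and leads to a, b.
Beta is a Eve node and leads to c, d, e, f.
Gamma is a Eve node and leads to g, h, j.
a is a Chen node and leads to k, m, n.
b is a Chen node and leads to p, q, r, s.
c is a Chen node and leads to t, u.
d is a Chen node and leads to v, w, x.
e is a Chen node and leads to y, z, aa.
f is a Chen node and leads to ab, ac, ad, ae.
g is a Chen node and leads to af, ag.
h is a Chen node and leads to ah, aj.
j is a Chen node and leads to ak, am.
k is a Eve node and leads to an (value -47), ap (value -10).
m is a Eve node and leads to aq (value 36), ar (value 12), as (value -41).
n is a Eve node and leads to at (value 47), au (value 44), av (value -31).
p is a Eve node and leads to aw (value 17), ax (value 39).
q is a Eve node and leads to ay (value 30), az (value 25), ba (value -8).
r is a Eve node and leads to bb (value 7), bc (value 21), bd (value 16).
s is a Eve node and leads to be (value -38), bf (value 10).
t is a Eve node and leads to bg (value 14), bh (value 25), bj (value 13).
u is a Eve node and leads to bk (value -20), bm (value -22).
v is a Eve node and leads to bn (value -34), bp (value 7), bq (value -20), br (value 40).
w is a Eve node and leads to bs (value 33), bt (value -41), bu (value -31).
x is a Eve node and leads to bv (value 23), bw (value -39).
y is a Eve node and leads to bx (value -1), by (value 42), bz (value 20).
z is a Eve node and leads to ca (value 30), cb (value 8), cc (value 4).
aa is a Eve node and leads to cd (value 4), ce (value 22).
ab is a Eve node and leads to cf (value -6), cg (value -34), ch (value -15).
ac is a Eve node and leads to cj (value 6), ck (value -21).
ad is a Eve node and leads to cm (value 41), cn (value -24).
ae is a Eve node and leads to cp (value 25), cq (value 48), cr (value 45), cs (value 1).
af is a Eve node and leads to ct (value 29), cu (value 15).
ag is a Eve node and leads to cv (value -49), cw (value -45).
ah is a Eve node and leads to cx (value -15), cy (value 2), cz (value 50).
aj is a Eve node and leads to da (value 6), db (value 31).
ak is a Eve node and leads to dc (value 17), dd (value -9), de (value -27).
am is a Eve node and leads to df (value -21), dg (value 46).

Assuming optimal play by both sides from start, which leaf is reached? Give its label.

k (Eve): max(-47, -10) = -10
m (Eve): max(36, 12, -41) = 36
n (Eve): max(47, 44, -31) = 47
a (Chen): min(-10, 36, 47) = -10
p (Eve): max(17, 39) = 39
q (Eve): max(30, 25, -8) = 30
r (Eve): max(7, 21, 16) = 21
s (Eve): max(-38, 10) = 10
b (Chen): min(39, 30, 21, 10) = 10
Alpha (Eve): max(-10, 10) = 10
t (Eve): max(14, 25, 13) = 25
u (Eve): max(-20, -22) = -20
c (Chen): min(25, -20) = -20
v (Eve): max(-34, 7, -20, 40) = 40
w (Eve): max(33, -41, -31) = 33
x (Eve): max(23, -39) = 23
d (Chen): min(40, 33, 23) = 23
y (Eve): max(-1, 42, 20) = 42
z (Eve): max(30, 8, 4) = 30
aa (Eve): max(4, 22) = 22
e (Chen): min(42, 30, 22) = 22
ab (Eve): max(-6, -34, -15) = -6
ac (Eve): max(6, -21) = 6
ad (Eve): max(41, -24) = 41
ae (Eve): max(25, 48, 45, 1) = 48
f (Chen): min(-6, 6, 41, 48) = -6
Beta (Eve): max(-20, 23, 22, -6) = 23
af (Eve): max(29, 15) = 29
ag (Eve): max(-49, -45) = -45
g (Chen): min(29, -45) = -45
ah (Eve): max(-15, 2, 50) = 50
aj (Eve): max(6, 31) = 31
h (Chen): min(50, 31) = 31
ak (Eve): max(17, -9, -27) = 17
am (Eve): max(-21, 46) = 46
j (Chen): min(17, 46) = 17
Gamma (Eve): max(-45, 31, 17) = 31
start (Chen): min(10, 23, 31) = 10
At start, Chen picks Alpha (lowest: 10).
At Alpha, Eve picks b (highest: 10).
At b, Chen picks s (lowest: 10).
At s, Eve picks bf (highest: 10).
Terminal value 10.

bf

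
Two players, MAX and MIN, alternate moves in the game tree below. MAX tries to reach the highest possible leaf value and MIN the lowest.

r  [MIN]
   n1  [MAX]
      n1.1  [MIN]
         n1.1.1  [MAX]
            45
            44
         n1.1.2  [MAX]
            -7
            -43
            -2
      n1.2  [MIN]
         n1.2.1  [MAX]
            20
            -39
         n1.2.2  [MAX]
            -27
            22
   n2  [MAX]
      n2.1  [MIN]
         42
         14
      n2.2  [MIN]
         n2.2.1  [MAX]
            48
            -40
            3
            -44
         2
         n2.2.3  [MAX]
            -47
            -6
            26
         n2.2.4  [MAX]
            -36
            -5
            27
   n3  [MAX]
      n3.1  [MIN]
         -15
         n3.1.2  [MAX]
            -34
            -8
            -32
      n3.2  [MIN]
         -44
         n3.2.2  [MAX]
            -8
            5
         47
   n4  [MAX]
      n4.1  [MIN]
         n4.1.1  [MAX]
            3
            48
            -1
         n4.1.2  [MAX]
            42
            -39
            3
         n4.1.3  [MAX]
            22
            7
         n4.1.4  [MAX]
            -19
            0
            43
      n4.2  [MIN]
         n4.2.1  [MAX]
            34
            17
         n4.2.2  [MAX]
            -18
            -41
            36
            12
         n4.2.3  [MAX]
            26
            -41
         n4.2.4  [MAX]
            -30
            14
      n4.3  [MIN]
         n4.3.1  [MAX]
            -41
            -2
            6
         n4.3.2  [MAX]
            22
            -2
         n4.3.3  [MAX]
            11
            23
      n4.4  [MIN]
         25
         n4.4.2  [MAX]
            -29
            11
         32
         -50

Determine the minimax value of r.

-15

n1.1.1 (MAX): max(45, 44) = 45
n1.1.2 (MAX): max(-7, -43, -2) = -2
n1.1 (MIN): min(45, -2) = -2
n1.2.1 (MAX): max(20, -39) = 20
n1.2.2 (MAX): max(-27, 22) = 22
n1.2 (MIN): min(20, 22) = 20
n1 (MAX): max(-2, 20) = 20
n2.1 (MIN): min(42, 14) = 14
n2.2.1 (MAX): max(48, -40, 3, -44) = 48
n2.2.3 (MAX): max(-47, -6, 26) = 26
n2.2.4 (MAX): max(-36, -5, 27) = 27
n2.2 (MIN): min(48, 2, 26, 27) = 2
n2 (MAX): max(14, 2) = 14
n3.1.2 (MAX): max(-34, -8, -32) = -8
n3.1 (MIN): min(-15, -8) = -15
n3.2.2 (MAX): max(-8, 5) = 5
n3.2 (MIN): min(-44, 5, 47) = -44
n3 (MAX): max(-15, -44) = -15
n4.1.1 (MAX): max(3, 48, -1) = 48
n4.1.2 (MAX): max(42, -39, 3) = 42
n4.1.3 (MAX): max(22, 7) = 22
n4.1.4 (MAX): max(-19, 0, 43) = 43
n4.1 (MIN): min(48, 42, 22, 43) = 22
n4.2.1 (MAX): max(34, 17) = 34
n4.2.2 (MAX): max(-18, -41, 36, 12) = 36
n4.2.3 (MAX): max(26, -41) = 26
n4.2.4 (MAX): max(-30, 14) = 14
n4.2 (MIN): min(34, 36, 26, 14) = 14
n4.3.1 (MAX): max(-41, -2, 6) = 6
n4.3.2 (MAX): max(22, -2) = 22
n4.3.3 (MAX): max(11, 23) = 23
n4.3 (MIN): min(6, 22, 23) = 6
n4.4.2 (MAX): max(-29, 11) = 11
n4.4 (MIN): min(25, 11, 32, -50) = -50
n4 (MAX): max(22, 14, 6, -50) = 22
r (MIN): min(20, 14, -15, 22) = -15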